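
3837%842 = 469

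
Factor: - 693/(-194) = 2^( - 1 ) * 3^2 * 7^1*11^1*97^ (  -  1 ) 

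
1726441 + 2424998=4151439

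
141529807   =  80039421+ 61490386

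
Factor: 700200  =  2^3 * 3^2*5^2*389^1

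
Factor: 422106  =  2^1*3^1*70351^1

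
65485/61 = 1073 + 32/61 = 1073.52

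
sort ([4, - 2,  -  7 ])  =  [ - 7, - 2, 4]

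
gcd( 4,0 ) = 4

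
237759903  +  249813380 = 487573283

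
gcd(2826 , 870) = 6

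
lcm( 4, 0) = 0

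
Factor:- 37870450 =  - 2^1*5^2 * 757409^1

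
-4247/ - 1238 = 4247/1238  =  3.43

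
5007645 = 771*6495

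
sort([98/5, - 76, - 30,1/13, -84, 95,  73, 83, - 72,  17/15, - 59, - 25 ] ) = [ -84, - 76, - 72, - 59, -30, - 25, 1/13, 17/15, 98/5, 73, 83,  95 ] 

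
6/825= 2/275=0.01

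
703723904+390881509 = 1094605413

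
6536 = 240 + 6296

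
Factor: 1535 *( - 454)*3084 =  -2149208760 = - 2^3*3^1*5^1 * 227^1*257^1*307^1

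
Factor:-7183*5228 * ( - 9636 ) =2^4*3^1*11^2*73^1*653^1*1307^1 =361858048464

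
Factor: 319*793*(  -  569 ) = - 143938223 = - 11^1*13^1*29^1*61^1*569^1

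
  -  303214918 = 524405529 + -827620447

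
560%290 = 270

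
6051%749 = 59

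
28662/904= 14331/452 = 31.71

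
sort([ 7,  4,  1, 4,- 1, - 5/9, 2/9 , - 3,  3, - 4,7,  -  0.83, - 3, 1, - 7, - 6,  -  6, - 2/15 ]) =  [  -  7, - 6,  -  6, - 4, - 3, - 3, - 1,-0.83, - 5/9, -2/15,2/9,1,  1, 3,  4,  4,7,7]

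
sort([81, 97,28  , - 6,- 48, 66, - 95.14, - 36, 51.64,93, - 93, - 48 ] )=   [- 95.14,  -  93, - 48,-48, - 36, -6, 28, 51.64, 66,  81 , 93 , 97 ]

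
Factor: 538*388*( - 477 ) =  - 2^3*3^2*53^1* 97^1 * 269^1 = - 99570888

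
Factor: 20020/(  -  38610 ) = -2^1 * 3^(- 3)*7^1 =- 14/27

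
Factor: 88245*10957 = 966900465= 3^2*5^1*37^1 * 53^1 * 10957^1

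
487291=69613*7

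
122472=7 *17496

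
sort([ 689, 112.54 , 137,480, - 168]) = [ -168, 112.54, 137,  480,689 ]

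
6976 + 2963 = 9939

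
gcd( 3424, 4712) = 8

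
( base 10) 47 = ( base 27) 1k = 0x2f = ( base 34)1D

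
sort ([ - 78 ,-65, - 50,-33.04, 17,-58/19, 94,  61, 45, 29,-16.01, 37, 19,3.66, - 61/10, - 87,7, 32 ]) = [-87, - 78, - 65, - 50, - 33.04, - 16.01, - 61/10, - 58/19,3.66, 7,17,19 , 29,32, 37, 45, 61,94 ] 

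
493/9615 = 493/9615 = 0.05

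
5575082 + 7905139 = 13480221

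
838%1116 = 838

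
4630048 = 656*7058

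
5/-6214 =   -  5/6214 = -0.00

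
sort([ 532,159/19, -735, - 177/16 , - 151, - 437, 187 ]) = [-735,-437, - 151, - 177/16, 159/19,  187,532]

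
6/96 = 1/16 = 0.06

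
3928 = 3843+85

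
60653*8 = 485224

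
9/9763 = 9/9763 = 0.00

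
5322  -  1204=4118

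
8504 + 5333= 13837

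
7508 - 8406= - 898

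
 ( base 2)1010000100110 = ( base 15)17dd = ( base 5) 131113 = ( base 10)5158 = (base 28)6g6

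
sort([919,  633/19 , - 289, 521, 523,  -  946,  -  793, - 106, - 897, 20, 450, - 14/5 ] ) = [ - 946,  -  897,-793, - 289, - 106,-14/5 , 20, 633/19 , 450,521,523, 919]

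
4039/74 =4039/74 = 54.58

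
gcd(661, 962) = 1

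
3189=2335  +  854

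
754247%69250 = 61747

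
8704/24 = 362 + 2/3= 362.67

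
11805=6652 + 5153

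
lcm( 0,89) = 0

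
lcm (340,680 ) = 680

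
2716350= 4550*597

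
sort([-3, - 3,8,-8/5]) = [ - 3,-3,  -  8/5 , 8 ]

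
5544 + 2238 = 7782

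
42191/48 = 42191/48 = 878.98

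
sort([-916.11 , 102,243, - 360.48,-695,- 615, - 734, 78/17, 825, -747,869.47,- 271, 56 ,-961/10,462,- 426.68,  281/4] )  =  [ - 916.11,-747, - 734, - 695,-615,-426.68, - 360.48, - 271,-961/10,78/17, 56 , 281/4 , 102, 243 , 462,  825,  869.47 ] 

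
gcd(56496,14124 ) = 14124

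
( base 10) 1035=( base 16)40B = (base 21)276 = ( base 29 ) 16K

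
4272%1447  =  1378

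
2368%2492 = 2368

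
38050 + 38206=76256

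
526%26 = 6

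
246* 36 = 8856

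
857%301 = 255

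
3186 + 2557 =5743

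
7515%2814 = 1887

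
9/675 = 1/75 = 0.01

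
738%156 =114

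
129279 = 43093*3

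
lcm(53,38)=2014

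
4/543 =4/543=0.01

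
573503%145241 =137780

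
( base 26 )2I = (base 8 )106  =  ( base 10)70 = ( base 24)2m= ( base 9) 77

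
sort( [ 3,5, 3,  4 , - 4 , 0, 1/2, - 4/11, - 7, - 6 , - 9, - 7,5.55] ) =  [  -  9, - 7  ,  -  7, - 6,- 4, - 4/11, 0,1/2,3, 3,  4, 5,  5.55] 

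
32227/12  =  2685 + 7/12 = 2685.58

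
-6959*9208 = -64078472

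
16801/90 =186 + 61/90  =  186.68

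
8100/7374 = 1 + 121/1229 = 1.10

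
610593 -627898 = -17305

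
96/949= 96/949 = 0.10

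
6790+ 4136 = 10926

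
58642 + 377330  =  435972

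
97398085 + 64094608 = 161492693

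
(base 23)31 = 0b1000110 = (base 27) 2g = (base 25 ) 2k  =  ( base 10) 70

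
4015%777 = 130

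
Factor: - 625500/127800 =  - 695/142 = - 2^( - 1 )*5^1 * 71^ ( - 1)* 139^1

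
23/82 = 23/82 =0.28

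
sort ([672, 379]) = [ 379, 672]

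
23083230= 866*26655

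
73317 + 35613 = 108930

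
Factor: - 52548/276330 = -58/305= - 2^1*5^( - 1)* 29^1*61^( - 1 )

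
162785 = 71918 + 90867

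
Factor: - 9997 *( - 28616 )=286074152  =  2^3 * 7^2 * 13^1*73^1*769^1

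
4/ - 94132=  - 1/23533= - 0.00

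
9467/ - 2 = - 4734 + 1/2 = - 4733.50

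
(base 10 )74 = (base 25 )2o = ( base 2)1001010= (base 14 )54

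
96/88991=96/88991 = 0.00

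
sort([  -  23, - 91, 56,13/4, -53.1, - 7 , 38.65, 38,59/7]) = [ - 91, - 53.1,- 23, - 7 , 13/4,59/7,38, 38.65, 56 ] 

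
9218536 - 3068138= 6150398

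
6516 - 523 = 5993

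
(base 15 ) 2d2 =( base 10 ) 647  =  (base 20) 1C7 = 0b1010000111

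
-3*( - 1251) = 3753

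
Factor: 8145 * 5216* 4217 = 2^5*3^2*5^1 * 163^1*181^1*4217^1 = 179156377440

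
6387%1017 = 285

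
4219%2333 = 1886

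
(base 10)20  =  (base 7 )26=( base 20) 10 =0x14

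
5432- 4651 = 781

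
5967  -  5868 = 99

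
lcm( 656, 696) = 57072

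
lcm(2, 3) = 6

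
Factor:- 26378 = -2^1*11^2 * 109^1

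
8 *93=744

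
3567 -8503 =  - 4936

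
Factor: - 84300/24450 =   -  562/163 = -  2^1*163^ ( - 1) * 281^1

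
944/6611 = 944/6611 = 0.14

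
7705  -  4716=2989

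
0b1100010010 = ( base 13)486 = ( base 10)786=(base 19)237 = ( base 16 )312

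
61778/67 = 61778/67 = 922.06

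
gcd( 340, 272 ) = 68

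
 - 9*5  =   - 45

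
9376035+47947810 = 57323845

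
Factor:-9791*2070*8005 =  - 162240296850 = -2^1 * 3^2 *5^2*23^1  *1601^1*9791^1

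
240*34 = 8160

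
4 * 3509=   14036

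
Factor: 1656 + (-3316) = - 2^2 * 5^1*83^1 = -1660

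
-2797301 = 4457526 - 7254827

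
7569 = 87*87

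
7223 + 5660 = 12883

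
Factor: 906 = 2^1*3^1 * 151^1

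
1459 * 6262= 9136258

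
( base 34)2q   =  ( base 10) 94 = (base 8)136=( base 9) 114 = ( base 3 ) 10111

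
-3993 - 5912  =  -9905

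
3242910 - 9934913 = - 6692003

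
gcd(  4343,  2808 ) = 1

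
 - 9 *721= -6489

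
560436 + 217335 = 777771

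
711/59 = 711/59 = 12.05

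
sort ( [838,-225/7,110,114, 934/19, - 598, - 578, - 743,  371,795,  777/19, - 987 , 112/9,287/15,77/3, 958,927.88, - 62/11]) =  [ - 987, - 743, - 598, - 578, - 225/7, -62/11,112/9,287/15, 77/3,777/19,934/19, 110,114,371,795, 838,927.88,958] 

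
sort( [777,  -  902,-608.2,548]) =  [ - 902, - 608.2, 548,777 ]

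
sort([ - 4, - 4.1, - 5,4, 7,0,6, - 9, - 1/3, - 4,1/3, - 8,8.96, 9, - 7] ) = [ - 9, - 8, - 7, -5, - 4.1, - 4, - 4,-1/3, 0, 1/3,4, 6, 7, 8.96,9 ] 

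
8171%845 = 566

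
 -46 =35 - 81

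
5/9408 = 5/9408 = 0.00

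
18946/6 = 9473/3 = 3157.67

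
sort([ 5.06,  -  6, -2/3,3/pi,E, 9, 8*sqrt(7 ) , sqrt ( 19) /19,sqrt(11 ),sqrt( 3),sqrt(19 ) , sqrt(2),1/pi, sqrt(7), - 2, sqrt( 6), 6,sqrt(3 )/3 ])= [ - 6, - 2, - 2/3,sqrt(19) /19,1/pi,sqrt( 3) /3,3/pi,  sqrt( 2 ),sqrt(3) , sqrt(6),sqrt( 7),E, sqrt(11),sqrt( 19),5.06,6  ,  9 , 8*sqrt( 7) ]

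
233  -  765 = -532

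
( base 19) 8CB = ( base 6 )22251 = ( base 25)502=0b110000110111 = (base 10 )3127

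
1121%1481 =1121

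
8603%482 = 409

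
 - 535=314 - 849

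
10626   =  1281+9345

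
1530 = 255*6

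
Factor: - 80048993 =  - 23^1*601^1*5791^1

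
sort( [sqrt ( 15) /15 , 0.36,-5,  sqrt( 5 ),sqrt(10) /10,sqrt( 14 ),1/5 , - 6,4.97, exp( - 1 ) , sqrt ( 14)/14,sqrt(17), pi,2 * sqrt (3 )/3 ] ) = [ - 6, - 5,  1/5, sqrt(15)/15,sqrt( 14)/14,sqrt( 10)/10 , 0.36,exp( - 1),2*sqrt( 3) /3,sqrt(5),pi,sqrt ( 14), sqrt(17), 4.97 ] 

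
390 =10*39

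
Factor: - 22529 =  -13^1*1733^1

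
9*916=8244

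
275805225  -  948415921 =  - 672610696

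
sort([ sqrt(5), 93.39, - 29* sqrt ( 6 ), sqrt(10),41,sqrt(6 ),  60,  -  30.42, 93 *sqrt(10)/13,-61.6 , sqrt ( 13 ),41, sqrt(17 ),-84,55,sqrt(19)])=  [ - 84, - 29*sqrt( 6 ), - 61.6, - 30.42,sqrt ( 5 ) , sqrt( 6 ) , sqrt(10), sqrt(13 ),  sqrt(17),  sqrt(19),93*sqrt(10 ) /13,41 , 41, 55,60,93.39]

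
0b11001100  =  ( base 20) A4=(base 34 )60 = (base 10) 204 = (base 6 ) 540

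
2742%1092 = 558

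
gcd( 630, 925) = 5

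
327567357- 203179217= 124388140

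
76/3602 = 38/1801  =  0.02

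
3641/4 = 3641/4  =  910.25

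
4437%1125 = 1062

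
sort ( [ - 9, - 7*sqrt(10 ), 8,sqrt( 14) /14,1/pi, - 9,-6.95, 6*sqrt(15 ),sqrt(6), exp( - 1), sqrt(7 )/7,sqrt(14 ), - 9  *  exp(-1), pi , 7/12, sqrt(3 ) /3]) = [ - 7*sqrt(10),  -  9, - 9, - 6.95, - 9*exp(  -  1 ),sqrt( 14 )/14,1/pi, exp( - 1),sqrt( 7 )/7, sqrt( 3)/3, 7/12, sqrt( 6 ), pi, sqrt(14 ), 8, 6*sqrt(15 ) ] 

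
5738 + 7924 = 13662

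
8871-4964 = 3907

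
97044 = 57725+39319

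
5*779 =3895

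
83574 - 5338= 78236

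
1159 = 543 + 616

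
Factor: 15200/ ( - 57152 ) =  - 2^ ( - 1) * 5^2 * 47^( - 1) = - 25/94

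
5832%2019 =1794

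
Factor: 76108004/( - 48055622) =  - 2^1 * 7^1*277^( - 1)*86743^(  -  1 )*2718143^1 = -38054002/24027811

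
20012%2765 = 657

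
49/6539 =49/6539= 0.01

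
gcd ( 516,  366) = 6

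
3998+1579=5577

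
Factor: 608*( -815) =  -495520 = -2^5*5^1*19^1 * 163^1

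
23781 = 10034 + 13747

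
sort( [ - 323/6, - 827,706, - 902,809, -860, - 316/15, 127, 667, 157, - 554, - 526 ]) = [ - 902, - 860 , - 827,-554, - 526 , - 323/6, - 316/15, 127,  157 , 667, 706,809]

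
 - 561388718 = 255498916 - 816887634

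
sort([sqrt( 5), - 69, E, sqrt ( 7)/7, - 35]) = [ - 69, - 35, sqrt (7) /7, sqrt( 5 ), E]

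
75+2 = 77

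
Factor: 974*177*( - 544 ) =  - 2^6 * 3^1*17^1*59^1*487^1 = -93784512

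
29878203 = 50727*589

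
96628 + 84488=181116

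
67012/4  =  16753 = 16753.00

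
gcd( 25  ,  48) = 1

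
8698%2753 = 439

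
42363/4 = 42363/4 = 10590.75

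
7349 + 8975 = 16324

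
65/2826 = 65/2826 = 0.02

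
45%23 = 22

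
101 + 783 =884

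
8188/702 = 11 + 233/351 = 11.66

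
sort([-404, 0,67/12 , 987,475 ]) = [ -404, 0,  67/12,475,987]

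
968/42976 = 121/5372 = 0.02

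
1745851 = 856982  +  888869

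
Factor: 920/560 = 23/14 =2^( - 1) * 7^( - 1) * 23^1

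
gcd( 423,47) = 47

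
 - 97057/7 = - 13866 + 5/7  =  - 13865.29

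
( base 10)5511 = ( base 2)1010110000111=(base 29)6g1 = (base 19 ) f51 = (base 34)4Q3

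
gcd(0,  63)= 63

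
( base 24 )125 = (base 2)1001110101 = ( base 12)445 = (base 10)629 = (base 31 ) K9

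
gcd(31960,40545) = 85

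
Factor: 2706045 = 3^1*5^1*89^1*2027^1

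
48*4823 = 231504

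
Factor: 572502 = 2^1*3^1*7^1 * 43^1*317^1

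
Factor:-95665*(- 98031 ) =3^1 * 5^1*19^2*41^1*53^1*797^1 =9378135615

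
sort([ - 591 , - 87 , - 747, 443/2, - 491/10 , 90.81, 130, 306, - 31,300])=[  -  747, - 591, - 87,-491/10, - 31,90.81,130,  443/2,300, 306] 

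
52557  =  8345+44212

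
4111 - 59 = 4052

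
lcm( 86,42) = 1806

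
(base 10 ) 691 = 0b1010110011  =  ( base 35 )jq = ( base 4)22303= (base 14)375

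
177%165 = 12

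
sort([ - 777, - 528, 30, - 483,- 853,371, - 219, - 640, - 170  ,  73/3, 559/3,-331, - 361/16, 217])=[ - 853, - 777,-640, - 528, - 483, - 331, -219,-170, - 361/16, 73/3, 30, 559/3,217 , 371]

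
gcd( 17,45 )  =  1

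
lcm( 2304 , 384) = 2304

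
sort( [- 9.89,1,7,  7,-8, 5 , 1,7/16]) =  [-9.89, - 8,7/16,1, 1, 5, 7, 7]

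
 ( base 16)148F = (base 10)5263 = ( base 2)1010010001111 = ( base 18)G47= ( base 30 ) 5pd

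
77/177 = 77/177=0.44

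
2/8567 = 2/8567= 0.00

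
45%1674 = 45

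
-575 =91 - 666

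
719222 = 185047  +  534175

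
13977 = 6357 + 7620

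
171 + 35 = 206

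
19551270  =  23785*822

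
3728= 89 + 3639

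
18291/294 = 871/14 =62.21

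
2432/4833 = 2432/4833 = 0.50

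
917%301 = 14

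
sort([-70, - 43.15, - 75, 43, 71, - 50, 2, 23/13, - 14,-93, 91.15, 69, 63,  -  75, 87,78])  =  [  -  93,-75, - 75,  -  70, - 50,  -  43.15,  -  14, 23/13 , 2,  43, 63, 69 , 71,78, 87, 91.15]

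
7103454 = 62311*114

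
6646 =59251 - 52605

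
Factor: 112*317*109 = 3869936 = 2^4 * 7^1*109^1*317^1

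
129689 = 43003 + 86686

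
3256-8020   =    -  4764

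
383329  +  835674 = 1219003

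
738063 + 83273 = 821336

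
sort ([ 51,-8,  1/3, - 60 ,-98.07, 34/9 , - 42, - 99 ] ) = [-99, - 98.07 , - 60, - 42, - 8,1/3,34/9,  51 ] 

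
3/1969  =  3/1969 = 0.00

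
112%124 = 112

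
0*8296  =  0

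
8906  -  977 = 7929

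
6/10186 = 3/5093 = 0.00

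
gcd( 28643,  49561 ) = 1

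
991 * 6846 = 6784386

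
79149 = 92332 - 13183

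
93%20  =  13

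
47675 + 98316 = 145991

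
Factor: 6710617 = 6710617^1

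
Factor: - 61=-61^1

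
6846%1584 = 510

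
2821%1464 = 1357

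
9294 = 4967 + 4327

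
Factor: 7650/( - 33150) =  - 3^1*13^ ( - 1 ) =- 3/13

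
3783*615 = 2326545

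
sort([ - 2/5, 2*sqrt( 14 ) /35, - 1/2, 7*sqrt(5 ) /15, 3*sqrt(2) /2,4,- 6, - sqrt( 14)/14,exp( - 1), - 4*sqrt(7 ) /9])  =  [  -  6, - 4*sqrt( 7) /9, - 1/2, -2/5, - sqrt(14 ) /14, 2*sqrt ( 14 )/35, exp( - 1 ), 7*sqrt( 5 ) /15, 3*sqrt(2 )/2, 4 ]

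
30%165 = 30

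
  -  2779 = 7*( - 397 ) 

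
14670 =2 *7335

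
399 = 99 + 300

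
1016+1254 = 2270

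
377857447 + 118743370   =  496600817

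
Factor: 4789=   4789^1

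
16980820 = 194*87530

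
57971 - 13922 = 44049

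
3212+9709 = 12921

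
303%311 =303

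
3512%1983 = 1529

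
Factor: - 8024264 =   -  2^3*37^1*27109^1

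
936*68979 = 64564344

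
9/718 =9/718 = 0.01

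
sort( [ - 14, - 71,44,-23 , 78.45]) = [-71, -23, -14,44, 78.45 ] 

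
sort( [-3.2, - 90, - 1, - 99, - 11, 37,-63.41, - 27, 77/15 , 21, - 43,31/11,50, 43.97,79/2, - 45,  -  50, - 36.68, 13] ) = [-99, - 90, - 63.41,  -  50, - 45,- 43,-36.68, - 27, - 11 ,-3.2,  -  1,31/11,77/15,13,21,37 , 79/2, 43.97,50 ]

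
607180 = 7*86740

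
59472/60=4956/5 = 991.20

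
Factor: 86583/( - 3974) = -2^( - 1 )*3^1* 7^2*19^1*31^1*1987^(-1)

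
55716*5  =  278580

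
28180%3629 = 2777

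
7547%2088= 1283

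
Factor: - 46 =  - 2^1*23^1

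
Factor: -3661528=-2^3*13^1*17^1*19^1*109^1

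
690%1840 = 690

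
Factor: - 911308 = - 2^2*227827^1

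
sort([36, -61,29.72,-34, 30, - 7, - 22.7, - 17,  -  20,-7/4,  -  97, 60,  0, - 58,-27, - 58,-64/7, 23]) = [ - 97,- 61,-58,-58,- 34, - 27, - 22.7 , - 20, - 17,  -  64/7, - 7,-7/4, 0,23,29.72,30, 36,60] 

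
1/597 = 1/597 = 0.00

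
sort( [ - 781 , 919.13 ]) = [ - 781, 919.13 ] 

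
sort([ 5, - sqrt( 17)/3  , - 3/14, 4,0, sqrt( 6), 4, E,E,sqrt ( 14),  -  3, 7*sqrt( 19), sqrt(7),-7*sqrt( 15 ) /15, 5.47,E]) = [ - 3, - 7*sqrt(15)/15, - sqrt(17) /3,  -  3/14, 0,sqrt( 6), sqrt(7) , E, E, E,  sqrt(14), 4,4, 5, 5.47 , 7*sqrt(19) ] 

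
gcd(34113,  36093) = 3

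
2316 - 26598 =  - 24282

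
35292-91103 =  - 55811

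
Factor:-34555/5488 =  - 2^( - 4)*5^1*7^( - 3)*6911^1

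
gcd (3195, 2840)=355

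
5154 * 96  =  494784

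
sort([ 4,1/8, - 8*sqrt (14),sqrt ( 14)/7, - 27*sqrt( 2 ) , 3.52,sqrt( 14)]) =[-27*sqrt(2), - 8*sqrt(14 ), 1/8 , sqrt(14 ) /7,3.52,sqrt (14 ),4 ] 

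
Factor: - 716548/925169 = -102364/132167  =  - 2^2*7^( - 1)*79^( - 1) * 157^1*163^1*239^(  -  1 )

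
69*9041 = 623829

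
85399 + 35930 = 121329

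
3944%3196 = 748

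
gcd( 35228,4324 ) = 4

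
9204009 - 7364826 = 1839183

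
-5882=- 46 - 5836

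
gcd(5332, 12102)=2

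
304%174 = 130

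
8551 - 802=7749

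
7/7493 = 7/7493 = 0.00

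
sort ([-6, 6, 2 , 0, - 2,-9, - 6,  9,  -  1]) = [ - 9,-6, - 6, - 2 , - 1 , 0 , 2,  6, 9]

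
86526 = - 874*( - 99) 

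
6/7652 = 3/3826 =0.00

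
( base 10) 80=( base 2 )1010000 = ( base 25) 35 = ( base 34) 2C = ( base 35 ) 2a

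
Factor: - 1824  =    -  2^5 * 3^1*19^1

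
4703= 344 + 4359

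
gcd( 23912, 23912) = 23912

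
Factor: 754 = 2^1*13^1*29^1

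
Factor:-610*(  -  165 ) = 100650 = 2^1* 3^1*5^2*11^1*61^1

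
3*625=1875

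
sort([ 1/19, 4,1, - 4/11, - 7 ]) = [ - 7, - 4/11,1/19,1,  4 ] 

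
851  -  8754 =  - 7903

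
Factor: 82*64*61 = 2^7 * 41^1*61^1=320128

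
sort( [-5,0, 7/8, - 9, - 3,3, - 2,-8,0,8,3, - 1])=[-9, - 8, - 5, - 3 , - 2, - 1,0, 0,7/8, 3,3,8] 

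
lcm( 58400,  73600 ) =5372800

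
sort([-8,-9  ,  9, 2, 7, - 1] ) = [ - 9, - 8, - 1, 2, 7, 9] 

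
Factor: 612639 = 3^2*68071^1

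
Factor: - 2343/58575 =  -1/25 = - 5^( - 2)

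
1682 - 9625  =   - 7943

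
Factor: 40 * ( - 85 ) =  - 2^3* 5^2*17^1 = - 3400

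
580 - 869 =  - 289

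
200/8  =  25 = 25.00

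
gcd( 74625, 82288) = 1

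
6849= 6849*1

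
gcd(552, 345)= 69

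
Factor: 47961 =3^2*73^2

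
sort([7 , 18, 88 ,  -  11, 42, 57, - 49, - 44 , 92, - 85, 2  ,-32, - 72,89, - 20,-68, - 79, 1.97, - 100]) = [ - 100,-85,-79,-72, - 68,-49,-44, - 32,-20, - 11, 1.97,2 , 7, 18, 42,57, 88, 89, 92 ]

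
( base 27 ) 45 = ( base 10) 113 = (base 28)41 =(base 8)161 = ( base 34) 3b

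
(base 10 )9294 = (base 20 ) 134E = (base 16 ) 244E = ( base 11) 6a8a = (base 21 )101c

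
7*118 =826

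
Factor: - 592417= - 7^1*84631^1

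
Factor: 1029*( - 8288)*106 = - 2^6* 3^1 * 7^4*37^1*53^1 = -  904005312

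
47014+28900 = 75914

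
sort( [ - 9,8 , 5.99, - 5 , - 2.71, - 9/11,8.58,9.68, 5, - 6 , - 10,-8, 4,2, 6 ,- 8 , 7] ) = [ - 10, - 9, - 8, - 8, - 6, - 5, - 2.71,  -  9/11 , 2, 4, 5, 5.99,6, 7, 8, 8.58,9.68] 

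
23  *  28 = 644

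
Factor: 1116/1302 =2^1*3^1*7^( - 1)=6/7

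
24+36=60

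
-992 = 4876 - 5868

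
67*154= 10318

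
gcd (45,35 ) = 5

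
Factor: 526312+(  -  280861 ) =3^1*81817^1  =  245451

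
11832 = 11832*1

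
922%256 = 154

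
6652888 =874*7612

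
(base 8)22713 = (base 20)143f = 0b10010111001011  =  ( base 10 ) 9675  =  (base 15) 2d00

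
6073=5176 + 897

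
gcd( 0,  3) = 3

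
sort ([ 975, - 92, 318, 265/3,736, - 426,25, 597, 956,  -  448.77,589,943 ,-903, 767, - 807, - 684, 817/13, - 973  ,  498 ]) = [ - 973, - 903, - 807,- 684  ,  -  448.77, - 426, - 92, 25, 817/13,  265/3 , 318, 498, 589, 597, 736,  767, 943, 956,975]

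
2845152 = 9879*288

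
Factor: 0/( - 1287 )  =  0^1  =  0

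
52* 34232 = 1780064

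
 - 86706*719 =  - 62341614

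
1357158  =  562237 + 794921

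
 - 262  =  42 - 304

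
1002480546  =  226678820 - -775801726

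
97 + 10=107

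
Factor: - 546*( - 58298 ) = 31830708  =  2^2 *3^1*7^1 * 13^1*103^1*283^1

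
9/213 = 3/71 = 0.04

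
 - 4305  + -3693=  - 7998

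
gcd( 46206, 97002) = 306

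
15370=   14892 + 478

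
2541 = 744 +1797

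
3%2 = 1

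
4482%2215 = 52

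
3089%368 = 145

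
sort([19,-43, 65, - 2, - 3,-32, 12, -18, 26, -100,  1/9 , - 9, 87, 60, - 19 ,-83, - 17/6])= [ - 100, - 83, - 43, - 32 , - 19, - 18,- 9, - 3, - 17/6,-2, 1/9,12, 19 , 26 , 60, 65,  87]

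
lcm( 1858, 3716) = 3716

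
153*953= 145809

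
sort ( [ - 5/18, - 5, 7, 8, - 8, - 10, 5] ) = [ - 10 , - 8, - 5,-5/18,5,  7, 8]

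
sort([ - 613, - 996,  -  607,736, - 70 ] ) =[ - 996,  -  613, - 607, -70,736] 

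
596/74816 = 149/18704 = 0.01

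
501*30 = 15030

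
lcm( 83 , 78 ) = 6474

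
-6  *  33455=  - 200730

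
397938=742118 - 344180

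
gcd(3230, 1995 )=95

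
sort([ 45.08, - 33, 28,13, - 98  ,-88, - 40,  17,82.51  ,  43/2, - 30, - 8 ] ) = [ - 98, - 88, - 40,- 33, - 30, - 8,13,17,43/2 , 28,45.08, 82.51 ]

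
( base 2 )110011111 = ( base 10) 415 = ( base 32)CV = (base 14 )219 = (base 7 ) 1132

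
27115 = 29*935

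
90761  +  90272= 181033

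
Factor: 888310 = 2^1*5^1*211^1 * 421^1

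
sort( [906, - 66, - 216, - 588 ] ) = [-588, - 216, - 66,906 ]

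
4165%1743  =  679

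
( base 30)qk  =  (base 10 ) 800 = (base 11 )668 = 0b1100100000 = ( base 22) 1E8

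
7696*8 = 61568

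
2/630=1/315 = 0.00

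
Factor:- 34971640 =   -  2^3*5^1*11^1*79481^1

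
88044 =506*174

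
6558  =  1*6558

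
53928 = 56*963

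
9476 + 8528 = 18004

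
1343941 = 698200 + 645741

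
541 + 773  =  1314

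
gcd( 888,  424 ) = 8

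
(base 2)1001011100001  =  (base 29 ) 5LJ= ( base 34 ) 465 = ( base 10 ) 4833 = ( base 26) 73n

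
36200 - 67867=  - 31667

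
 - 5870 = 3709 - 9579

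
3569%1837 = 1732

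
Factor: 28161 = 3^3 * 7^1 * 149^1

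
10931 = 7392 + 3539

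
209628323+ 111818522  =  321446845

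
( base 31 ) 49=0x85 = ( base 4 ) 2011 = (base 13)a3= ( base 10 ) 133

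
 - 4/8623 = - 1 + 8619/8623 = - 0.00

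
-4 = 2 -6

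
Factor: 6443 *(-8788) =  - 56621084 = -2^2 * 13^3*17^1 * 379^1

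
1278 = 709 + 569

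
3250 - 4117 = -867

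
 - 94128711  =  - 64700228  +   - 29428483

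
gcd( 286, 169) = 13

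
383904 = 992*387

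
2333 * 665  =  1551445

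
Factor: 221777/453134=2^( - 1 ) * 11^(-1)* 43^(-1)*463^1 = 463/946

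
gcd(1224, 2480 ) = 8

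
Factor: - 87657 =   -  3^1 * 61^1*479^1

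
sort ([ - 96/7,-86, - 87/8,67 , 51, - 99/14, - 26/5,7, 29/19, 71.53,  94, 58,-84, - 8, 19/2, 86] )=[-86, - 84,- 96/7, - 87/8, - 8, - 99/14, - 26/5,  29/19,7,  19/2 , 51 , 58, 67, 71.53, 86, 94]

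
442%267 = 175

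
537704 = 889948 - 352244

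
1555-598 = 957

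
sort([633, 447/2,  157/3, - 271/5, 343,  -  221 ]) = [ - 221, - 271/5,157/3,447/2,343, 633 ] 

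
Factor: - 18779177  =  -73^1*257249^1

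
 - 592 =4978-5570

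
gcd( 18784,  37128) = 8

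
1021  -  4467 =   -  3446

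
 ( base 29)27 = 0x41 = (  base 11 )5A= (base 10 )65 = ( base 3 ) 2102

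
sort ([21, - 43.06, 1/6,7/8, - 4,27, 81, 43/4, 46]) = [  -  43.06, - 4, 1/6, 7/8,43/4,21,27,46,81]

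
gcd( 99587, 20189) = 1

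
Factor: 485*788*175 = 2^2*5^3*7^1*97^1*197^1   =  66881500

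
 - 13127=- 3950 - 9177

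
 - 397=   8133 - 8530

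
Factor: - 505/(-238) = 2^(  -  1)*5^1*7^( - 1 ) * 17^(  -  1)*101^1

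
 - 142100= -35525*4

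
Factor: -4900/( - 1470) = 2^1*3^( - 1 ) * 5^1 = 10/3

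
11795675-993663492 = - 981867817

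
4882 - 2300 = 2582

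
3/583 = 3/583 = 0.01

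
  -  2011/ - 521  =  2011/521 = 3.86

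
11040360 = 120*92003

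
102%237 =102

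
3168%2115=1053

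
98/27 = 3 + 17/27= 3.63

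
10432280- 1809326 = 8622954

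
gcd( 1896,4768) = 8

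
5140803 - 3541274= 1599529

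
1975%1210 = 765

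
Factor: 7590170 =2^1*5^1*7^1 * 29^1*3739^1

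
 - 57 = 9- 66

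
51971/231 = 224+227/231  =  224.98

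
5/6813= 5/6813= 0.00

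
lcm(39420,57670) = 3114180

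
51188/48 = 12797/12   =  1066.42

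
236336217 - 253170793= - 16834576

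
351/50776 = 351/50776 = 0.01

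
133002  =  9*14778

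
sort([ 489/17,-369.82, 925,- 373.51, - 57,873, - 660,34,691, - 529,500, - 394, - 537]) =[ - 660,-537,-529, - 394,-373.51 ,-369.82, - 57,489/17,34,500, 691,  873,925]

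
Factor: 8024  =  2^3*17^1*59^1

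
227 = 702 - 475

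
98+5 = 103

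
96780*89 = 8613420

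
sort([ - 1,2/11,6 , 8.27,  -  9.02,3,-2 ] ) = [ - 9.02, - 2, - 1 , 2/11,  3,  6, 8.27 ]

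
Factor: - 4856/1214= - 2^2 = - 4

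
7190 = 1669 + 5521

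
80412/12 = 6701 =6701.00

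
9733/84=115+73/84 = 115.87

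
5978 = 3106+2872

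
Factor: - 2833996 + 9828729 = 67^1* 104399^1 = 6994733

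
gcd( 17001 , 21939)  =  3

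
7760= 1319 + 6441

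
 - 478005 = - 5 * 95601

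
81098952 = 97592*831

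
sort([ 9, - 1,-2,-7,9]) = [  -  7, -2,-1,9,9]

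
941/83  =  941/83 = 11.34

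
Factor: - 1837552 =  - 2^4*114847^1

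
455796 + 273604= 729400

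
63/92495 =63/92495=0.00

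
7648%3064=1520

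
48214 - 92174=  - 43960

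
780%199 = 183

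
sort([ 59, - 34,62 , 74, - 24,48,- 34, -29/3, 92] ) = [ - 34, - 34, - 24, - 29/3,48 , 59, 62, 74,92 ] 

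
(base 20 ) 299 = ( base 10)989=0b1111011101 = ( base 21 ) 252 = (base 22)20L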